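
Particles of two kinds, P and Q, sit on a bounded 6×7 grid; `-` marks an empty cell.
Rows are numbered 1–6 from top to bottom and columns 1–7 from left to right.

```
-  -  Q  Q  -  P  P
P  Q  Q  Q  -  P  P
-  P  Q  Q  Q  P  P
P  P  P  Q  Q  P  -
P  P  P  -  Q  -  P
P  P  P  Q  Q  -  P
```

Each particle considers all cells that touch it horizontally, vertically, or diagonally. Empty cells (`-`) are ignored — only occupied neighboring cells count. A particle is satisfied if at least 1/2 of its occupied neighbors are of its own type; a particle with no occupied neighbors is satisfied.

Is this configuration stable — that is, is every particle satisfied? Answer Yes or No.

Row 1: (1,3)Q 4/4 ✓ · (1,4)Q 3/3 ✓ · (1,6)P 3/3 ✓ · (1,7)P 3/3 ✓
Row 2: (2,1)P 1/2 ✓ · (2,2)Q 3/5 ✓ · (2,3)Q 6/7 ✓ · (2,4)Q 6/6 ✓ · (2,6)P 5/6 ✓ · (2,7)P 5/5 ✓
Row 3: (3,2)P 4/7 ✓ · (3,3)Q 5/8 ✓ · (3,4)Q 6/7 ✓ · (3,5)Q 4/7 ✓ · (3,6)P 4/6 ✓ · (3,7)P 4/4 ✓
Row 4: (4,1)P 4/4 ✓ · (4,2)P 6/7 ✓ · (4,3)P 4/7 ✓ · (4,4)Q 5/7 ✓ · (4,5)Q 4/6 ✓ · (4,6)P 3/6 ✓
Row 5: (5,1)P 5/5 ✓ · (5,2)P 8/8 ✓ · (5,3)P 5/7 ✓ · (5,5)Q 4/5 ✓ · (5,7)P 2/2 ✓
Row 6: (6,1)P 3/3 ✓ · (6,2)P 5/5 ✓ · (6,3)P 3/4 ✓ · (6,4)Q 2/4 ✓ · (6,5)Q 2/2 ✓ · (6,7)P 1/1 ✓
All meet the threshold, so the configuration is stable.

Yes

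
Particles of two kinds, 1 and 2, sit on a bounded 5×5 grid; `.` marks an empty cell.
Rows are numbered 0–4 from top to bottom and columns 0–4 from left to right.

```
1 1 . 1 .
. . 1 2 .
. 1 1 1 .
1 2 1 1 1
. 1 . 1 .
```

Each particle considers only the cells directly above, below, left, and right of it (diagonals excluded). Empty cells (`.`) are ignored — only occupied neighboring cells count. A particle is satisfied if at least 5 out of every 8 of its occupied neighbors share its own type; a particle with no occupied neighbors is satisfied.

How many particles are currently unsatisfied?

7

Row 0: (0,0)1 1/1 satisfied · (0,1)1 1/1 satisfied · (0,3)1 0/1 not
Row 1: (1,2)1 1/2 not · (1,3)2 0/3 not
Row 2: (2,1)1 1/2 not · (2,2)1 4/4 satisfied · (2,3)1 2/3 satisfied
Row 3: (3,0)1 0/1 not · (3,1)2 0/4 not · (3,2)1 2/3 satisfied · (3,3)1 4/4 satisfied · (3,4)1 1/1 satisfied
Row 4: (4,1)1 0/1 not · (4,3)1 1/1 satisfied
Unsatisfied: (0,3), (1,2), (1,3), (2,1), (3,0), (3,1), (4,1) — 7 in total.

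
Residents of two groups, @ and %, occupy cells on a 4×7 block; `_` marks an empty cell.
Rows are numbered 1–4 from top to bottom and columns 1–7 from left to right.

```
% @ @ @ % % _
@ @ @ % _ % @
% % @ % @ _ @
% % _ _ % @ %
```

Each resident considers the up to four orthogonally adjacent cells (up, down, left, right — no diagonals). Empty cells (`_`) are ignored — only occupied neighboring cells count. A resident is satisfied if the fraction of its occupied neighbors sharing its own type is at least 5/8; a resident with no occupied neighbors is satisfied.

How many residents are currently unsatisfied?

15

(1,1)% 0/2 ✗
(1,2)@ 2/3 ✓
(1,3)@ 3/3 ✓
(1,4)@ 1/3 ✗
(1,5)% 1/2 ✗
(1,6)% 2/2 ✓
(2,1)@ 1/3 ✗
(2,2)@ 3/4 ✓
(2,3)@ 3/4 ✓
(2,4)% 1/3 ✗
(2,6)% 1/2 ✗
(2,7)@ 1/2 ✗
(3,1)% 2/3 ✓
(3,2)% 2/4 ✗
(3,3)@ 1/3 ✗
(3,4)% 1/3 ✗
(3,5)@ 0/2 ✗
(3,7)@ 1/2 ✗
(4,1)% 2/2 ✓
(4,2)% 2/2 ✓
(4,5)% 0/2 ✗
(4,6)@ 0/2 ✗
(4,7)% 0/2 ✗
Unsatisfied: (1,1), (1,4), (1,5), (2,1), (2,4), (2,6), (2,7), (3,2), (3,3), (3,4), (3,5), (3,7), (4,5), (4,6), (4,7) — 15 in total.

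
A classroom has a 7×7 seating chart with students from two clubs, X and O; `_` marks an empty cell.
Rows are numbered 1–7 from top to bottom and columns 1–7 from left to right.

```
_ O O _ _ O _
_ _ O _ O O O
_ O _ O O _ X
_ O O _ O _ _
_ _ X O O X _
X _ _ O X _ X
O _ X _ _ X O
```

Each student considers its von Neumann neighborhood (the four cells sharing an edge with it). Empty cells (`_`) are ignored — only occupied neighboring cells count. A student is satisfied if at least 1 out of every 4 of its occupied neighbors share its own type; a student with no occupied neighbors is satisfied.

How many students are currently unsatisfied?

9

Row 1: (1,2)O 1/1 ok · (1,3)O 2/2 ok · (1,6)O 1/1 ok
Row 2: (2,3)O 1/1 ok · (2,5)O 2/2 ok · (2,6)O 3/3 ok · (2,7)O 1/2 ok
Row 3: (3,2)O 1/1 ok · (3,4)O 1/1 ok · (3,5)O 3/3 ok · (3,7)X 0/1 unhappy
Row 4: (4,2)O 2/2 ok · (4,3)O 1/2 ok · (4,5)O 2/2 ok
Row 5: (5,3)X 0/2 unhappy · (5,4)O 2/3 ok · (5,5)O 2/4 ok · (5,6)X 0/1 unhappy
Row 6: (6,1)X 0/1 unhappy · (6,4)O 1/2 ok · (6,5)X 0/2 unhappy · (6,7)X 0/1 unhappy
Row 7: (7,1)O 0/1 unhappy · (7,3)X 0/0 ok · (7,6)X 0/1 unhappy · (7,7)O 0/2 unhappy
Unsatisfied: (3,7), (5,3), (5,6), (6,1), (6,5), (6,7), (7,1), (7,6), (7,7) — 9 in total.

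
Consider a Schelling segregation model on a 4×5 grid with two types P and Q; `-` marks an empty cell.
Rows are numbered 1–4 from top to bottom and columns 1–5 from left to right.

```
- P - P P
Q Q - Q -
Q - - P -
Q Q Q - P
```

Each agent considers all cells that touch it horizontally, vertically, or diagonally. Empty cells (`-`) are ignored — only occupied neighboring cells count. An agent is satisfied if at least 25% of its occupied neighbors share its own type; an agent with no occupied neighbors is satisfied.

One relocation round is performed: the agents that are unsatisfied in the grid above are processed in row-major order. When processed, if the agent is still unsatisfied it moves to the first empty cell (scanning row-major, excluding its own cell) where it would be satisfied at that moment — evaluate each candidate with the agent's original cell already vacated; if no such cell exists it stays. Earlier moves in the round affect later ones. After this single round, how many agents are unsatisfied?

Initially unsatisfied (in order): (1,2), (2,4).
  (1,2) → (1,3).
  (2,4) → (1,1).
Resulting grid:
Q - P P P
Q Q - - -
Q - - P -
Q Q Q - P
All satisfied now.

0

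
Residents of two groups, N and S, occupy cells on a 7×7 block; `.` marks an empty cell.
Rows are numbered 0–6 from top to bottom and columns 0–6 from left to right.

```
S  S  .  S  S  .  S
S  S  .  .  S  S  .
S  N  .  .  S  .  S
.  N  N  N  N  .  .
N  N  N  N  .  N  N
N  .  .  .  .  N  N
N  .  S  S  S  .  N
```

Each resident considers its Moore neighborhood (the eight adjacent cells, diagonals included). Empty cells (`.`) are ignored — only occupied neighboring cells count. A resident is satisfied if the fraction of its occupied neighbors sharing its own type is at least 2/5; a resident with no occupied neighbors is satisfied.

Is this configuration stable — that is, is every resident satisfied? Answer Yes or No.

Yes

Row 0: (0,0)S 3/3 ✓ · (0,1)S 3/3 ✓ · (0,3)S 2/2 ✓ · (0,4)S 3/3 ✓ · (0,6)S 1/1 ✓
Row 1: (1,0)S 4/5 ✓ · (1,1)S 4/5 ✓ · (1,4)S 4/4 ✓ · (1,5)S 5/5 ✓
Row 2: (2,0)S 2/4 ✓ · (2,1)N 2/5 ✓ · (2,4)S 2/4 ✓ · (2,6)S 1/1 ✓
Row 3: (3,1)N 5/6 ✓ · (3,2)N 6/6 ✓ · (3,3)N 4/5 ✓ · (3,4)N 3/4 ✓
Row 4: (4,0)N 3/3 ✓ · (4,1)N 5/5 ✓ · (4,2)N 5/5 ✓ · (4,3)N 4/4 ✓ · (4,5)N 4/4 ✓ · (4,6)N 3/3 ✓
Row 5: (5,0)N 3/3 ✓ · (5,5)N 4/5 ✓ · (5,6)N 4/4 ✓
Row 6: (6,0)N 1/1 ✓ · (6,2)S 1/1 ✓ · (6,3)S 2/2 ✓ · (6,4)S 1/2 ✓ · (6,6)N 2/2 ✓
All meet the threshold, so the configuration is stable.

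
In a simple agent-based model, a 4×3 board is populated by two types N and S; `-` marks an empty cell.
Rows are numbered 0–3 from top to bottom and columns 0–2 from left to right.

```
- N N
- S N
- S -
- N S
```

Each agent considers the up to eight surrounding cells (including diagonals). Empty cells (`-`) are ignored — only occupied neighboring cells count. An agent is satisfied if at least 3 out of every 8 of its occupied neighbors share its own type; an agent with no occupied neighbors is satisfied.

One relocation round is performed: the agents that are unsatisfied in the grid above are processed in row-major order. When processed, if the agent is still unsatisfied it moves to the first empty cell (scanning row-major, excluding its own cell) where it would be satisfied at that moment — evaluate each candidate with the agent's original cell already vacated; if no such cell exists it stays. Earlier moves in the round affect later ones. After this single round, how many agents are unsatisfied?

1

Initially unsatisfied (in order): (1,1), (3,1).
  (1,1) → (1,0).
  (3,1) → (0,0).
Resulting grid:
N N N
S - N
- S -
- - S
Unsatisfied now: (1,0).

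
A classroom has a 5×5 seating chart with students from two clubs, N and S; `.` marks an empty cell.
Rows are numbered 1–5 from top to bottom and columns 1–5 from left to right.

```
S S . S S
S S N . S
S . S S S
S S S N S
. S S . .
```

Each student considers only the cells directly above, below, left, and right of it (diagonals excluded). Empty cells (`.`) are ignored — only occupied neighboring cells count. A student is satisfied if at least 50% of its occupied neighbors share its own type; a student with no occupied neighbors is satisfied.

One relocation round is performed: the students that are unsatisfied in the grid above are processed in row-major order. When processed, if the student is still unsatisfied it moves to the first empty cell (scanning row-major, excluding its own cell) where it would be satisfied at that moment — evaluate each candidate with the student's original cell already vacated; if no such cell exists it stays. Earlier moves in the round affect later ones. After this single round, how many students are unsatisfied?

0

Initially unsatisfied (in order): (2,3), (4,4).
  (2,3) → (5,4).
  (4,4) → (5,5).
Resulting grid:
S S . S S
S S . . S
S . S S S
S S S . S
. S S N N
All satisfied now.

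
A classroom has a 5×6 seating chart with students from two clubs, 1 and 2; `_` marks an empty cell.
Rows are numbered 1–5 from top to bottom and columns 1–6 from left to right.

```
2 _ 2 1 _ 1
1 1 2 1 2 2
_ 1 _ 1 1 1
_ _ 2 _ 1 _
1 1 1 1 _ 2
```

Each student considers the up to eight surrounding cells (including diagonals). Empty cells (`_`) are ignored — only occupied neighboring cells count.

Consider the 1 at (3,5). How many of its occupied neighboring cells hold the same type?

4

Occupied neighbors of (3,5): (2,4)=1, (2,5)=2, (2,6)=2, (3,4)=1, (3,6)=1, (4,5)=1.
Same type (1): 4 of 6.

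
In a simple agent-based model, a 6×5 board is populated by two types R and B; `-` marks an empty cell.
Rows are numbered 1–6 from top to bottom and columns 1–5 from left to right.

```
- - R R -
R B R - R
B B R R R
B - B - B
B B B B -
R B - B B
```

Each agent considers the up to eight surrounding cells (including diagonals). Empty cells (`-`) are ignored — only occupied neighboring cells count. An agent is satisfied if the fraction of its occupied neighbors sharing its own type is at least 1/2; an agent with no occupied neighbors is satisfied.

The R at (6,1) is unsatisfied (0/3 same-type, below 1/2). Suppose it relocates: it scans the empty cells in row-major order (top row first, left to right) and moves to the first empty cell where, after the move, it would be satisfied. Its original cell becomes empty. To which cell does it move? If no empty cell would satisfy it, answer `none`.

(1,1)

Vacating (6,1). Empty cells in order:
  (1,1): 1/2 same-type → satisfied — stop here.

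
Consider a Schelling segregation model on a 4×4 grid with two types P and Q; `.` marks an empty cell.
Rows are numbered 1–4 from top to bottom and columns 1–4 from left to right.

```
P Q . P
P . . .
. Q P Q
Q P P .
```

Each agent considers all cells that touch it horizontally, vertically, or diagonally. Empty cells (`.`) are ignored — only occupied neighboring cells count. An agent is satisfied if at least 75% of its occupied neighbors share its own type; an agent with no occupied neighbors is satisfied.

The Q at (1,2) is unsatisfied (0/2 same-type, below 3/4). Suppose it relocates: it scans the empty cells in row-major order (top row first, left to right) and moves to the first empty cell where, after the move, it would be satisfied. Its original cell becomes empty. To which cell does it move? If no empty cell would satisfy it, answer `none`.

Vacating (1,2). Empty cells in order:
  (1,3): 0/1 same-type → still unsatisfied.
  (2,2): 1/4 same-type → still unsatisfied.
  (2,3): 2/4 same-type → still unsatisfied.
  (2,4): 1/3 same-type → still unsatisfied.
  (3,1): 2/4 same-type → still unsatisfied.
  (4,4): 1/3 same-type → still unsatisfied.

none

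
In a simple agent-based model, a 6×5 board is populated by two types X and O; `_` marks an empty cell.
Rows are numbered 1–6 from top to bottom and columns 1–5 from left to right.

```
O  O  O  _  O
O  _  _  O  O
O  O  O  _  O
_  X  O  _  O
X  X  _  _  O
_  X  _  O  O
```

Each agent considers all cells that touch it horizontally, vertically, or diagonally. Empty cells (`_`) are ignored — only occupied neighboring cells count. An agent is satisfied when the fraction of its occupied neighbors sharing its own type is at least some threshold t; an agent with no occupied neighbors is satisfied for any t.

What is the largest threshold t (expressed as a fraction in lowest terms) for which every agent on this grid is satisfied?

Row 1: (1,1)O 2/2 · (1,2)O 3/3 · (1,3)O 2/2 · (1,5)O 2/2
Row 2: (2,1)O 4/4 · (2,4)O 5/5 · (2,5)O 3/3
Row 3: (3,1)O 2/3 · (3,2)O 4/5 · (3,3)O 3/4 · (3,5)O 3/3
Row 4: (4,2)X 2/6 · (4,3)O 2/4 · (4,5)O 2/2
Row 5: (5,1)X 3/3 · (5,2)X 3/4 · (5,5)O 3/3
Row 6: (6,2)X 2/2 · (6,4)O 2/2 · (6,5)O 2/2
The smallest same-type fraction is 2/6 at (4,2), which reduces to 1/3. Any threshold above that leaves this agent unsatisfied.

1/3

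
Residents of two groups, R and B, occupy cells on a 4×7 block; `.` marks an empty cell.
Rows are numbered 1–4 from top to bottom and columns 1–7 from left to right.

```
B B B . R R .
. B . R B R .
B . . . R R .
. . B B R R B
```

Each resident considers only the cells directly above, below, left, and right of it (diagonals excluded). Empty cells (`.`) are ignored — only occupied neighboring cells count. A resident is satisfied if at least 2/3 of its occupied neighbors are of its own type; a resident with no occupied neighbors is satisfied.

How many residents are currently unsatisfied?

Row 1: (1,1)B 1/1 ✓ · (1,2)B 3/3 ✓ · (1,3)B 1/1 ✓ · (1,5)R 1/2 ✗ · (1,6)R 2/2 ✓
Row 2: (2,2)B 1/1 ✓ · (2,4)R 0/1 ✗ · (2,5)B 0/4 ✗ · (2,6)R 2/3 ✓
Row 3: (3,1)B 0/0 ✓ · (3,5)R 2/3 ✓ · (3,6)R 3/3 ✓
Row 4: (4,3)B 1/1 ✓ · (4,4)B 1/2 ✗ · (4,5)R 2/3 ✓ · (4,6)R 2/3 ✓ · (4,7)B 0/1 ✗
Unsatisfied: (1,5), (2,4), (2,5), (4,4), (4,7) — 5 in total.

5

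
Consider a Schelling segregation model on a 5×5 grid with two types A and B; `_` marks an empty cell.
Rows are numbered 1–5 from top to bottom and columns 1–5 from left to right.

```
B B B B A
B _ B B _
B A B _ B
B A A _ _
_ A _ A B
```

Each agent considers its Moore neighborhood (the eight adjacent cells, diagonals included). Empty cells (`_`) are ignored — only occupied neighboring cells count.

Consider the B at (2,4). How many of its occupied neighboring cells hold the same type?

5

Occupied neighbors of (2,4): (1,3)=B, (1,4)=B, (1,5)=A, (2,3)=B, (3,3)=B, (3,5)=B.
Same type (B): 5 of 6.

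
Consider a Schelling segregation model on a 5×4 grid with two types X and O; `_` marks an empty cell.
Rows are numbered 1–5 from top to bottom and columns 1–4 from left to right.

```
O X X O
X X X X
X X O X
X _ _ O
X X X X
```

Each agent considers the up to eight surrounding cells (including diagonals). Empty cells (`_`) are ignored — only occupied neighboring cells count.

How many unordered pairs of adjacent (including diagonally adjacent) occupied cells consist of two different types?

Scan each occupied cell's neighbors to the right and below (and the two forward diagonals) so each pair is counted once.
From row 1: 6 unlike of 13 pairs (running 6/13).
From row 2: 3 unlike of 13 pairs (running 9/26).
From row 3: 3 unlike of 7 pairs (running 12/33).
From row 4: 2 unlike of 4 pairs (running 14/37).
From row 5: 0 unlike of 3 pairs (running 14/40).
Total adjacent occupied pairs: 40; unlike-type pairs: 14.

14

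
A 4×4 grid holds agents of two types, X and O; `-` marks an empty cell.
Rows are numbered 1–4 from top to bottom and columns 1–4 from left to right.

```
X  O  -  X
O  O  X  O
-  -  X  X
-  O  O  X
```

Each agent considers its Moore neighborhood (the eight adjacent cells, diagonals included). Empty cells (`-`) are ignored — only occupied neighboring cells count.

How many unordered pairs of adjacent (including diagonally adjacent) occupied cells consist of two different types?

Scan each occupied cell's neighbors to the right and below (and the two forward diagonals) so each pair is counted once.
Row 1: X(1,1)–O(1,2)≠ X(1,1)–O(2,1)≠ X(1,1)–O(2,2)≠ O(1,2)–O(2,2)= O(1,2)–X(2,3)≠ O(1,2)–O(2,1)= X(1,4)–O(2,4)≠ X(1,4)–X(2,3)=  → 5/8 unlike.
Row 2: O(2,1)–O(2,2)= O(2,2)–X(2,3)≠ O(2,2)–X(3,3)≠ X(2,3)–O(2,4)≠ X(2,3)–X(3,3)= X(2,3)–X(3,4)= O(2,4)–X(3,4)≠ O(2,4)–X(3,3)≠  → 5/8 unlike.
Row 3: X(3,3)–X(3,4)= X(3,3)–O(4,3)≠ X(3,3)–X(4,4)= X(3,3)–O(4,2)≠ X(3,4)–X(4,4)= X(3,4)–O(4,3)≠  → 3/6 unlike.
Row 4: O(4,2)–O(4,3)= O(4,3)–X(4,4)≠  → 1/2 unlike.
Total adjacent occupied pairs: 24; unlike-type pairs: 14.

14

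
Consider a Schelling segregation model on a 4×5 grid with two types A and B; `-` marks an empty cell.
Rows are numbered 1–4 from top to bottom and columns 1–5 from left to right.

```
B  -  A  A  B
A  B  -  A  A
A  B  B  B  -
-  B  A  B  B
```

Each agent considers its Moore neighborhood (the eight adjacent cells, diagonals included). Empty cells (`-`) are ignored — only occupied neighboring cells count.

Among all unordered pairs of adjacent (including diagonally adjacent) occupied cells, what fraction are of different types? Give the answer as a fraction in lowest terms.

Scan each occupied cell's neighbors to the right and below (and the two forward diagonals) so each pair is counted once.
Row 1: B(1,1)–A(2,1)≠ B(1,1)–B(2,2)= A(1,3)–A(1,4)= A(1,3)–A(2,4)= A(1,3)–B(2,2)≠ A(1,4)–B(1,5)≠ A(1,4)–A(2,4)= A(1,4)–A(2,5)= B(1,5)–A(2,5)≠ B(1,5)–A(2,4)≠  → 5/10 unlike.
Row 2: A(2,1)–B(2,2)≠ A(2,1)–A(3,1)= A(2,1)–B(3,2)≠ B(2,2)–B(3,2)= B(2,2)–B(3,3)= B(2,2)–A(3,1)≠ A(2,4)–A(2,5)= A(2,4)–B(3,4)≠ A(2,4)–B(3,3)≠ A(2,5)–B(3,4)≠  → 6/10 unlike.
Row 3: A(3,1)–B(3,2)≠ A(3,1)–B(4,2)≠ B(3,2)–B(3,3)= B(3,2)–B(4,2)= B(3,2)–A(4,3)≠ B(3,3)–B(3,4)= B(3,3)–A(4,3)≠ B(3,3)–B(4,4)= B(3,3)–B(4,2)= B(3,4)–B(4,4)= B(3,4)–B(4,5)= B(3,4)–A(4,3)≠  → 5/12 unlike.
Row 4: B(4,2)–A(4,3)≠ A(4,3)–B(4,4)≠ B(4,4)–B(4,5)=  → 2/3 unlike.
Total adjacent occupied pairs: 35; unlike-type pairs: 18.
18/35 is already in lowest terms.

18/35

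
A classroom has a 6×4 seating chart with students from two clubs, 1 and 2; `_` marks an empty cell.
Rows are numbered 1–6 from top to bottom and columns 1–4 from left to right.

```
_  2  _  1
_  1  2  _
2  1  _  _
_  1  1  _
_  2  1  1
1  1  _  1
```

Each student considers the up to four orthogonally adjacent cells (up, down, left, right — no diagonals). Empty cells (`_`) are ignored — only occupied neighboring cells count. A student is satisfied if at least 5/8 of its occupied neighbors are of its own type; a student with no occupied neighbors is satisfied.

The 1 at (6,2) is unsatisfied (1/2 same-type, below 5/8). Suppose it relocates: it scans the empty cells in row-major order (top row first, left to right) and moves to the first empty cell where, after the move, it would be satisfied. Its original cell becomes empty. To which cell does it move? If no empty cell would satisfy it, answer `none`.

(3,3)

Vacating (6,2). Empty cells in order:
  (1,1): 0/1 same-type → still unsatisfied.
  (1,3): 1/3 same-type → still unsatisfied.
  (2,1): 1/2 same-type → still unsatisfied.
  (2,4): 1/2 same-type → still unsatisfied.
  (3,3): 2/3 same-type → satisfied — stop here.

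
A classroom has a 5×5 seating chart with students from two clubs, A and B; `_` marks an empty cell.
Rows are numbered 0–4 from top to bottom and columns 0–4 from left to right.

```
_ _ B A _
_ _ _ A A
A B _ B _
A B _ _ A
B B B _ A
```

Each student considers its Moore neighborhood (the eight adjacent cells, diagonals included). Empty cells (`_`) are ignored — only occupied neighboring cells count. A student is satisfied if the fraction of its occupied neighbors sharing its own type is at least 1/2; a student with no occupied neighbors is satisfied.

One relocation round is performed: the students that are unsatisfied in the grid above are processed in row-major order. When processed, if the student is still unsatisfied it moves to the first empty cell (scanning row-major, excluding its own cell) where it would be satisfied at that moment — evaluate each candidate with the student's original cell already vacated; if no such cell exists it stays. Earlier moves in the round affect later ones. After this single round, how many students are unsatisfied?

0

Initially unsatisfied (in order): (0,2), (2,0), (2,1), (2,3), (3,0).
  (0,2) → (0,0).
  (2,0) → (0,2).
  (2,1): now satisfied by earlier moves; stays.
  (2,3) → (0,1).
  (3,0) → (0,4).
Resulting grid:
B B A A A
_ _ _ A A
_ B _ _ _
_ B _ _ A
B B B _ A
All satisfied now.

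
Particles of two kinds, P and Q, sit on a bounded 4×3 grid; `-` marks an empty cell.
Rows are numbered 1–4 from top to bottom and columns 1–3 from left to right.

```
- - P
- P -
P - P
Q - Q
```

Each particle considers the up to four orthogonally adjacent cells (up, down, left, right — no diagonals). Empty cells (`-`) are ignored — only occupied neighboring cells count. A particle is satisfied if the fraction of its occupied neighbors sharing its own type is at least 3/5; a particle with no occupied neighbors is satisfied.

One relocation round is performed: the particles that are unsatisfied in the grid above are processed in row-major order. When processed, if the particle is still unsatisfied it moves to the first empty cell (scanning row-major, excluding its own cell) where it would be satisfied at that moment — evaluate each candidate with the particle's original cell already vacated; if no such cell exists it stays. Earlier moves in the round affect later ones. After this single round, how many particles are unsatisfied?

0

Initially unsatisfied (in order): (3,1), (3,3), (4,1), (4,3).
  (3,1) → (1,1).
  (3,3) → (1,2).
  (4,1): now satisfied by earlier moves; stays.
  (4,3): now satisfied by earlier moves; stays.
Resulting grid:
P P P
- P -
- - -
Q - Q
All satisfied now.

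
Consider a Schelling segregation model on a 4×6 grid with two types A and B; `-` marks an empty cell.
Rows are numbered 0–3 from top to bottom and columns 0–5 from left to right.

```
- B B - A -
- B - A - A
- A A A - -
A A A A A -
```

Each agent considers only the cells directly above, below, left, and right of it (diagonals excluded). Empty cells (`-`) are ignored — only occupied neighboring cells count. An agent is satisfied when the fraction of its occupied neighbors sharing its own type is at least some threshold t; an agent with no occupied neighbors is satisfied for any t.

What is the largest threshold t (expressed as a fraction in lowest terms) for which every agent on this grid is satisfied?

Row 0: (0,1)B 2/2 · (0,2)B 1/1 · (0,4)A — no occupied neighbors
Row 1: (1,1)B 1/2 · (1,3)A 1/1 · (1,5)A — no occupied neighbors
Row 2: (2,1)A 2/3 · (2,2)A 3/3 · (2,3)A 3/3
Row 3: (3,0)A 1/1 · (3,1)A 3/3 · (3,2)A 3/3 · (3,3)A 3/3 · (3,4)A 1/1
The smallest same-type fraction is 1/2 at (1,1), which reduces to 1/2. Any threshold above that leaves this agent unsatisfied.

1/2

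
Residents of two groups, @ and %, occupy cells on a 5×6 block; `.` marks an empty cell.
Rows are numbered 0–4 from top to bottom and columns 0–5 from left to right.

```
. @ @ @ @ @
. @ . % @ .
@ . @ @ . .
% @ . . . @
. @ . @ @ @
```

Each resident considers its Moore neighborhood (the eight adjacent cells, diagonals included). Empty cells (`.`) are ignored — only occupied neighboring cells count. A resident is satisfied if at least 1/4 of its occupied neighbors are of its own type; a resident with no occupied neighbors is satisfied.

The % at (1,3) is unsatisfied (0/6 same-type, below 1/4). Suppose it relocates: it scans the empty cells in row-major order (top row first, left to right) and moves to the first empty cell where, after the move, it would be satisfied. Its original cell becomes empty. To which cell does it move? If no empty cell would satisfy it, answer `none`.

Vacating (1,3). Empty cells in order:
  (0,0): 0/2 same-type → still unsatisfied.
  (1,0): 0/3 same-type → still unsatisfied.
  (1,2): 0/6 same-type → still unsatisfied.
  (1,5): 0/3 same-type → still unsatisfied.
  (2,1): 1/5 same-type → still unsatisfied.
  (2,4): 0/3 same-type → still unsatisfied.
  (2,5): 0/2 same-type → still unsatisfied.
  (3,2): 0/5 same-type → still unsatisfied.
  (3,3): 0/4 same-type → still unsatisfied.
  (3,4): 0/5 same-type → still unsatisfied.
  (4,0): 1/3 same-type → satisfied — stop here.

(4,0)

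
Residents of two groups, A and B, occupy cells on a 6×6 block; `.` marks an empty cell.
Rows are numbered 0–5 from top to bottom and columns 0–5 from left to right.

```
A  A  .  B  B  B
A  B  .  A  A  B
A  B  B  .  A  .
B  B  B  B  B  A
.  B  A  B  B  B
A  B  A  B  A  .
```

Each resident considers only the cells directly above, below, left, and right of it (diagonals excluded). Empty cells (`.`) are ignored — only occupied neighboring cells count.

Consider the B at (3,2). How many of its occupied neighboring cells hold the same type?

Occupied neighbors of (3,2): (2,2)=B, (4,2)=A, (3,1)=B, (3,3)=B.
Same type (B): 3 of 4.

3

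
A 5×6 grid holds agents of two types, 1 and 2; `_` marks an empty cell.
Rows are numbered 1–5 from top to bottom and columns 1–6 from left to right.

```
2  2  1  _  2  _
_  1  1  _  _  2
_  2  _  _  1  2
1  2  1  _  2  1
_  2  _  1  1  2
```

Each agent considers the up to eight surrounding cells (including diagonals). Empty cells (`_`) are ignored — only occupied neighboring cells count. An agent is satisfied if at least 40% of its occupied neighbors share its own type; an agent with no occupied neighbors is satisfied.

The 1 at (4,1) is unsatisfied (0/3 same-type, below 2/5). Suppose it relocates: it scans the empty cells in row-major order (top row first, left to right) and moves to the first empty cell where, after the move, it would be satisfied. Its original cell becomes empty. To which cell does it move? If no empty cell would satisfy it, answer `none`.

Vacating (4,1). Empty cells in order:
  (1,4): 2/3 same-type → satisfied — stop here.

(1,4)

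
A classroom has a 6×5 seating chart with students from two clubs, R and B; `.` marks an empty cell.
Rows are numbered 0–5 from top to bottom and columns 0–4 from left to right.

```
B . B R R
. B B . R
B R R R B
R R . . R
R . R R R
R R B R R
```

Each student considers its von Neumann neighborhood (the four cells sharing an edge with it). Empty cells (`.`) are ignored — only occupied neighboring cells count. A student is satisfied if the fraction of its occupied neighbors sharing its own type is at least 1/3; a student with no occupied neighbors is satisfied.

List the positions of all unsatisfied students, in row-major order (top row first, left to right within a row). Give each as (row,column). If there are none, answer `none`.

(2,0), (2,4), (5,2)

(0,0)B 0/0 satisfied
(0,2)B 1/2 satisfied
(0,3)R 1/2 satisfied
(0,4)R 2/2 satisfied
(1,1)B 1/2 satisfied
(1,2)B 2/3 satisfied
(1,4)R 1/2 satisfied
(2,0)B 0/2 not
(2,1)R 2/4 satisfied
(2,2)R 2/3 satisfied
(2,3)R 1/2 satisfied
(2,4)B 0/3 not
(3,0)R 2/3 satisfied
(3,1)R 2/2 satisfied
(3,4)R 1/2 satisfied
(4,0)R 2/2 satisfied
(4,2)R 1/2 satisfied
(4,3)R 3/3 satisfied
(4,4)R 3/3 satisfied
(5,0)R 2/2 satisfied
(5,1)R 1/2 satisfied
(5,2)B 0/3 not
(5,3)R 2/3 satisfied
(5,4)R 2/2 satisfied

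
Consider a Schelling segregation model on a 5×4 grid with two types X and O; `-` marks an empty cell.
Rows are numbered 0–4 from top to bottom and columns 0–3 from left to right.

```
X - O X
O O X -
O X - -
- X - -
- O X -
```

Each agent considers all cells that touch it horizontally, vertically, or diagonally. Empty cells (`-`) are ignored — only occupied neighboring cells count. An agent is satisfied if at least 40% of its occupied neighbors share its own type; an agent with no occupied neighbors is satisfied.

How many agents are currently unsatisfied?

3

(0,0)X 0/2 ✗
(0,2)O 1/3 ✗
(0,3)X 1/2 ✓
(1,0)O 2/4 ✓
(1,1)O 3/6 ✓
(1,2)X 2/4 ✓
(2,0)O 2/4 ✓
(2,1)X 2/5 ✓
(3,1)X 2/4 ✓
(4,1)O 0/2 ✗
(4,2)X 1/2 ✓
Unsatisfied: (0,0), (0,2), (4,1) — 3 in total.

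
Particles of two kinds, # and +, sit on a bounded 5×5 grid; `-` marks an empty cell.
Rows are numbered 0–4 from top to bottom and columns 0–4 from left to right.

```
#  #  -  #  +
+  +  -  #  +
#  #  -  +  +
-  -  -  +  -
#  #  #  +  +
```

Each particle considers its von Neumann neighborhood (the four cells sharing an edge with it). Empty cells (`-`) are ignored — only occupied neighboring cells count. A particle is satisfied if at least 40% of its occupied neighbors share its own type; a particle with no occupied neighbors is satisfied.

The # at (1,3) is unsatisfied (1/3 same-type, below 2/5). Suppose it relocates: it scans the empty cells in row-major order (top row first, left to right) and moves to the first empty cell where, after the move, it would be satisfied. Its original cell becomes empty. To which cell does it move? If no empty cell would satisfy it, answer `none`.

(0,2)

Vacating (1,3). Empty cells in order:
  (0,2): 2/2 same-type → satisfied — stop here.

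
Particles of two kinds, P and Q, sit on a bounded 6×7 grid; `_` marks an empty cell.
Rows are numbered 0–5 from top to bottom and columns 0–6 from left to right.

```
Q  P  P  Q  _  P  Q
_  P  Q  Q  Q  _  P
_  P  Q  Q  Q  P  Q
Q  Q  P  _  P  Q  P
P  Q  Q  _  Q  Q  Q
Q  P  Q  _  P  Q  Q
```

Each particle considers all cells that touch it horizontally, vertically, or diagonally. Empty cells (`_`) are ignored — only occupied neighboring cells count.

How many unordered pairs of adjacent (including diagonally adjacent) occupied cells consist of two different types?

45

Scan each occupied cell's neighbors to the right and below (and the two forward diagonals) so each pair is counted once.
Row 0: Q(0,0)–P(0,1)≠ Q(0,0)–P(1,1)≠ P(0,1)–P(0,2)= P(0,1)–P(1,1)= P(0,1)–Q(1,2)≠ P(0,2)–Q(0,3)≠ P(0,2)–Q(1,2)≠ P(0,2)–Q(1,3)≠ P(0,2)–P(1,1)= Q(0,3)–Q(1,3)= Q(0,3)–Q(1,4)= Q(0,3)–Q(1,2)= P(0,5)–Q(0,6)≠ P(0,5)–P(1,6)= P(0,5)–Q(1,4)≠ Q(0,6)–P(1,6)≠  → 9/16 unlike.
Row 1: P(1,1)–Q(1,2)≠ P(1,1)–P(2,1)= P(1,1)–Q(2,2)≠ Q(1,2)–Q(1,3)= Q(1,2)–Q(2,2)= Q(1,2)–Q(2,3)= Q(1,2)–P(2,1)≠ Q(1,3)–Q(1,4)= Q(1,3)–Q(2,3)= Q(1,3)–Q(2,4)= Q(1,3)–Q(2,2)= Q(1,4)–Q(2,4)= Q(1,4)–P(2,5)≠ Q(1,4)–Q(2,3)= P(1,6)–Q(2,6)≠ P(1,6)–P(2,5)=  → 5/16 unlike.
Row 2: P(2,1)–Q(2,2)≠ P(2,1)–Q(3,1)≠ P(2,1)–P(3,2)= P(2,1)–Q(3,0)≠ Q(2,2)–Q(2,3)= Q(2,2)–P(3,2)≠ Q(2,2)–Q(3,1)= Q(2,3)–Q(2,4)= Q(2,3)–P(3,4)≠ Q(2,3)–P(3,2)≠ Q(2,4)–P(2,5)≠ Q(2,4)–P(3,4)≠ Q(2,4)–Q(3,5)= P(2,5)–Q(2,6)≠ P(2,5)–Q(3,5)≠ P(2,5)–P(3,6)= P(2,5)–P(3,4)= Q(2,6)–P(3,6)≠ Q(2,6)–Q(3,5)=  → 11/19 unlike.
Row 3: Q(3,0)–Q(3,1)= Q(3,0)–P(4,0)≠ Q(3,0)–Q(4,1)= Q(3,1)–P(3,2)≠ Q(3,1)–Q(4,1)= Q(3,1)–Q(4,2)= Q(3,1)–P(4,0)≠ P(3,2)–Q(4,2)≠ P(3,2)–Q(4,1)≠ P(3,4)–Q(3,5)≠ P(3,4)–Q(4,4)≠ P(3,4)–Q(4,5)≠ Q(3,5)–P(3,6)≠ Q(3,5)–Q(4,5)= Q(3,5)–Q(4,6)= Q(3,5)–Q(4,4)= P(3,6)–Q(4,6)≠ P(3,6)–Q(4,5)≠  → 11/18 unlike.
Row 4: P(4,0)–Q(4,1)≠ P(4,0)–Q(5,0)≠ P(4,0)–P(5,1)= Q(4,1)–Q(4,2)= Q(4,1)–P(5,1)≠ Q(4,1)–Q(5,2)= Q(4,1)–Q(5,0)= Q(4,2)–Q(5,2)= Q(4,2)–P(5,1)≠ Q(4,4)–Q(4,5)= Q(4,4)–P(5,4)≠ Q(4,4)–Q(5,5)= Q(4,5)–Q(4,6)= Q(4,5)–Q(5,5)= Q(4,5)–Q(5,6)= Q(4,5)–P(5,4)≠ Q(4,6)–Q(5,6)= Q(4,6)–Q(5,5)=  → 6/18 unlike.
Row 5: Q(5,0)–P(5,1)≠ P(5,1)–Q(5,2)≠ P(5,4)–Q(5,5)≠ Q(5,5)–Q(5,6)=  → 3/4 unlike.
Total adjacent occupied pairs: 91; unlike-type pairs: 45.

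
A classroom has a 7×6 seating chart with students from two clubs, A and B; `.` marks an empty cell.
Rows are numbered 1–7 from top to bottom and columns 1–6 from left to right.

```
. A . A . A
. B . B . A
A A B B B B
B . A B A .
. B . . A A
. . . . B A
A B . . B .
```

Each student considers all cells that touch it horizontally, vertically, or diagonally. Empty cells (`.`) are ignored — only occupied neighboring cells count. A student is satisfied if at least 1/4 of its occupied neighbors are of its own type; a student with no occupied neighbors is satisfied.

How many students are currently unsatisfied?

(1,2)A 0/1 not
(1,4)A 0/1 not
(1,6)A 1/1 satisfied
(2,2)B 1/4 satisfied
(2,4)B 3/4 satisfied
(2,6)A 1/3 satisfied
(3,1)A 1/3 satisfied
(3,2)A 2/5 satisfied
(3,3)B 4/6 satisfied
(3,4)B 4/6 satisfied
(3,5)B 4/6 satisfied
(3,6)B 1/3 satisfied
(4,1)B 1/3 satisfied
(4,3)A 1/5 not
(4,4)B 3/6 satisfied
(4,5)A 2/6 satisfied
(5,2)B 1/2 satisfied
(5,5)A 3/5 satisfied
(5,6)A 3/4 satisfied
(6,5)B 1/4 satisfied
(6,6)A 2/4 satisfied
(7,1)A 0/1 not
(7,2)B 0/1 not
(7,5)B 1/2 satisfied
Unsatisfied: (1,2), (1,4), (4,3), (7,1), (7,2) — 5 in total.

5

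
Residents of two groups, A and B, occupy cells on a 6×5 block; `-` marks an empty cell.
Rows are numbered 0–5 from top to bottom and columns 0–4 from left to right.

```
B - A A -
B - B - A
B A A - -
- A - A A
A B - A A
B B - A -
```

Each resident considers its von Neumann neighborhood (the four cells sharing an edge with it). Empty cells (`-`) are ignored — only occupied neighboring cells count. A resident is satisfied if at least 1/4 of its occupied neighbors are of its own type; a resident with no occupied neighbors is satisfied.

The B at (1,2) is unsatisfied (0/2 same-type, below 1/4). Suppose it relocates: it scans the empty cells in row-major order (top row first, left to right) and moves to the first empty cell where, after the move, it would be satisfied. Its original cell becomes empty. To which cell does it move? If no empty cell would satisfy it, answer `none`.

Vacating (1,2). Empty cells in order:
  (0,1): 1/2 same-type → satisfied — stop here.

(0,1)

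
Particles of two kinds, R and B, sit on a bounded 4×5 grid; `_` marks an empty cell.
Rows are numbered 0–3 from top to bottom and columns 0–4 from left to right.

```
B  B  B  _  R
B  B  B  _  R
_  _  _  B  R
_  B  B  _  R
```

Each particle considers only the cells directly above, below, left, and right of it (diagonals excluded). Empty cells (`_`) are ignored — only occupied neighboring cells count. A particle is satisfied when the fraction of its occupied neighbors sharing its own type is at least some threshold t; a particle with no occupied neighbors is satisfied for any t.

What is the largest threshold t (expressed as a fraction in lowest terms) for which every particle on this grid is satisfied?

0/1

Row 0: (0,0)B 2/2 · (0,1)B 3/3 · (0,2)B 2/2 · (0,4)R 1/1
Row 1: (1,0)B 2/2 · (1,1)B 3/3 · (1,2)B 2/2 · (1,4)R 2/2
Row 2: (2,3)B 0/1 · (2,4)R 2/3
Row 3: (3,1)B 1/1 · (3,2)B 1/1 · (3,4)R 1/1
The smallest same-type fraction is 0/1 at (2,3), which reduces to 0/1. Any threshold above that leaves this particle unsatisfied.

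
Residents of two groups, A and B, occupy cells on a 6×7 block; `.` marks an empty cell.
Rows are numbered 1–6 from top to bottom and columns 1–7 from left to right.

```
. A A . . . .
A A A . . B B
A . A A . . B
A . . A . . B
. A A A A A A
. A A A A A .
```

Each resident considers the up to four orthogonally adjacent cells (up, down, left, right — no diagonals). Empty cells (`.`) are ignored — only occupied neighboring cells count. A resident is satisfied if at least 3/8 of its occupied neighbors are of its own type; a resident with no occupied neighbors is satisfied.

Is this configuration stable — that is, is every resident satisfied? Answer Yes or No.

(1,2)A 2/2 satisfied
(1,3)A 2/2 satisfied
(2,1)A 2/2 satisfied
(2,2)A 3/3 satisfied
(2,3)A 3/3 satisfied
(2,6)B 1/1 satisfied
(2,7)B 2/2 satisfied
(3,1)A 2/2 satisfied
(3,3)A 2/2 satisfied
(3,4)A 2/2 satisfied
(3,7)B 2/2 satisfied
(4,1)A 1/1 satisfied
(4,4)A 2/2 satisfied
(4,7)B 1/2 satisfied
(5,2)A 2/2 satisfied
(5,3)A 3/3 satisfied
(5,4)A 4/4 satisfied
(5,5)A 3/3 satisfied
(5,6)A 3/3 satisfied
(5,7)A 1/2 satisfied
(6,2)A 2/2 satisfied
(6,3)A 3/3 satisfied
(6,4)A 3/3 satisfied
(6,5)A 3/3 satisfied
(6,6)A 2/2 satisfied
All meet the threshold, so the configuration is stable.

Yes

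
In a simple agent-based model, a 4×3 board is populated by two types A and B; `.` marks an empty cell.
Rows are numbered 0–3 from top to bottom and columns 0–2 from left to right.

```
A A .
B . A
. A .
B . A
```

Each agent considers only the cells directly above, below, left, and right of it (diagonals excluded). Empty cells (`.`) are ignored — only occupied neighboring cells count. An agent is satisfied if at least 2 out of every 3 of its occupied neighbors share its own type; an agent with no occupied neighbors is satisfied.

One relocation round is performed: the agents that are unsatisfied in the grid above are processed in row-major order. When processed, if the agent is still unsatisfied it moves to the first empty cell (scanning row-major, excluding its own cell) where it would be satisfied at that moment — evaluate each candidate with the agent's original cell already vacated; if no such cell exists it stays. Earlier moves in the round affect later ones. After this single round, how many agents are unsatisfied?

0

Initially unsatisfied (in order): (0,0), (1,0).
  (0,0) → (0,2).
  (1,0): now satisfied by earlier moves; stays.
Resulting grid:
. A A
B . A
. A .
B . A
All satisfied now.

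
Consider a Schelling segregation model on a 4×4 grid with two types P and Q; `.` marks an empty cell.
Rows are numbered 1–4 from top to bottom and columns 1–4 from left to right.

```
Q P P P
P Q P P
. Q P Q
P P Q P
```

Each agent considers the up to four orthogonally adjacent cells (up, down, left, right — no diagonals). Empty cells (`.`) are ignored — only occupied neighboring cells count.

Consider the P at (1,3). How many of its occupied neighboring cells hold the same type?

3

Occupied neighbors of (1,3): (2,3)=P, (1,2)=P, (1,4)=P.
Same type (P): 3 of 3.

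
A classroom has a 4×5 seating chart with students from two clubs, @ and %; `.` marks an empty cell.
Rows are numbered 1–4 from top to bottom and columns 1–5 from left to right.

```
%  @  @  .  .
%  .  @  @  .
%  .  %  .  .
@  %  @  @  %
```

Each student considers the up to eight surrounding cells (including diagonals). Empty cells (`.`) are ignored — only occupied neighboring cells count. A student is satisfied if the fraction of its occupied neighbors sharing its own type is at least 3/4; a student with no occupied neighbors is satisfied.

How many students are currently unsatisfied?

(1,1)% 1/2 unhappy
(1,2)@ 2/4 unhappy
(1,3)@ 3/3 ok
(2,1)% 2/3 unhappy
(2,3)@ 3/4 ok
(2,4)@ 2/3 unhappy
(3,1)% 2/3 unhappy
(3,3)% 1/5 unhappy
(4,1)@ 0/2 unhappy
(4,2)% 2/4 unhappy
(4,3)@ 1/3 unhappy
(4,4)@ 1/3 unhappy
(4,5)% 0/1 unhappy
Unsatisfied: (1,1), (1,2), (2,1), (2,4), (3,1), (3,3), (4,1), (4,2), (4,3), (4,4), (4,5) — 11 in total.

11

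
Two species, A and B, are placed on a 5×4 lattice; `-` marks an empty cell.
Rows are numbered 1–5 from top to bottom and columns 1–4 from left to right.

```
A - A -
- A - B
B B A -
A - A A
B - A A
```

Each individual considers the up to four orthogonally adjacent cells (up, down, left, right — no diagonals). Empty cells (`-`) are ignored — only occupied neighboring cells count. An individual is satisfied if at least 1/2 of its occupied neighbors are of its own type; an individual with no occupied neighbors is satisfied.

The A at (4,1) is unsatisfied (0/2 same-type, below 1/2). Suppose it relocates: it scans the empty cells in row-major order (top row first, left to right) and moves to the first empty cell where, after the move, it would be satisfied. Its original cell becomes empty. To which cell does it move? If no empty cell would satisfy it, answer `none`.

Vacating (4,1). Empty cells in order:
  (1,2): 3/3 same-type → satisfied — stop here.

(1,2)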